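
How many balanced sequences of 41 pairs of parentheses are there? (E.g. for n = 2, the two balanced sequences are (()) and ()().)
C_41 = 10113918591637898134020

These balanced parentheses are counted by the Catalan number C_n = (1/(n + 1)) · C(2n, n). For n = 41: C_41 = (1/42) · C(82, 41) = 424784580848791721628840/42 = 10113918591637898134020.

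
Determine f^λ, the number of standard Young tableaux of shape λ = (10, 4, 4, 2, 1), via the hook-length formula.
# SYT of shape (10, 4, 4, 2, 1) = 155195040

Hook-length formula: f^λ = n! / Π hook(c), product over all cells c of the Young diagram. For λ = (10, 4, 4, 2, 1), n = 21 boxes. Hook lengths by row (left-to-right, top-to-bottom): [14, 12, 10, 9, 6, 5, 4, 3, 2, 1]; [7, 5, 3, 2]; [6, 4, 2, 1]; [3, 1]; [1]. Product of hooks = 329204736000. So f^λ = 21! / 329204736000 = 51090942171709440000 / 329204736000 = 155195040.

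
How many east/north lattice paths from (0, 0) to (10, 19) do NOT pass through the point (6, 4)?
Number of paths = 19216050

Total paths from (0, 0) to (10, 19): C(29, 10) = 20030010. Paths through (6, 4): (paths (0, 0) → (6, 4)) × (paths (6, 4) → (10, 19)) = C(10, 6) · C(19, 4) = 210 · 3876 = 813960. Avoidance count = 20030010 − 813960 = 19216050.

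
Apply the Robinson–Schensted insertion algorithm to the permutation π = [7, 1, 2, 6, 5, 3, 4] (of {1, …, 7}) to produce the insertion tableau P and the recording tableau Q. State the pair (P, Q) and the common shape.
P = [1, 2, 3, 4] / [5] / [6] / [7];  Q = [1, 3, 4, 7] / [2] / [5] / [6];  common shape = (4, 1, 1, 1)

Row-insert the values π_1, π_2, … into P one at a time, bumping the leftmost entry strictly greater than the inserted value down to the next row. The recording tableau Q records, in position (i, j), the step at which that cell was added to P.
  Insert 7 (step 1): P = [7];  Q = [1]
  Insert 1 (step 2): P = [1] / [7];  Q = [1] / [2]
  Insert 2 (step 3): P = [1, 2] / [7];  Q = [1, 3] / [2]
  Insert 6 (step 4): P = [1, 2, 6] / [7];  Q = [1, 3, 4] / [2]
  Insert 5 (step 5): P = [1, 2, 5] / [6] / [7];  Q = [1, 3, 4] / [2] / [5]
  Insert 3 (step 6): P = [1, 2, 3] / [5] / [6] / [7];  Q = [1, 3, 4] / [2] / [5] / [6]
  Insert 4 (step 7): P = [1, 2, 3, 4] / [5] / [6] / [7];  Q = [1, 3, 4, 7] / [2] / [5] / [6]
Final shape: (4, 1, 1, 1).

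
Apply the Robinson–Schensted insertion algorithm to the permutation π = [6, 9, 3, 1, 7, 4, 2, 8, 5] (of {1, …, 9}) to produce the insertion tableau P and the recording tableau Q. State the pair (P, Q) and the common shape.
P = [1, 2, 5] / [3, 4, 8] / [6, 7] / [9];  Q = [1, 2, 8] / [3, 5, 9] / [4, 6] / [7];  common shape = (3, 3, 2, 1)

Row-insert the values π_1, π_2, … into P one at a time, bumping the leftmost entry strictly greater than the inserted value down to the next row. The recording tableau Q records, in position (i, j), the step at which that cell was added to P.
  Insert 6 (step 1): P = [6];  Q = [1]
  Insert 9 (step 2): P = [6, 9];  Q = [1, 2]
  Insert 3 (step 3): P = [3, 9] / [6];  Q = [1, 2] / [3]
  Insert 1 (step 4): P = [1, 9] / [3] / [6];  Q = [1, 2] / [3] / [4]
  Insert 7 (step 5): P = [1, 7] / [3, 9] / [6];  Q = [1, 2] / [3, 5] / [4]
  Insert 4 (step 6): P = [1, 4] / [3, 7] / [6, 9];  Q = [1, 2] / [3, 5] / [4, 6]
  Insert 2 (step 7): P = [1, 2] / [3, 4] / [6, 7] / [9];  Q = [1, 2] / [3, 5] / [4, 6] / [7]
  Insert 8 (step 8): P = [1, 2, 8] / [3, 4] / [6, 7] / [9];  Q = [1, 2, 8] / [3, 5] / [4, 6] / [7]
  Insert 5 (step 9): P = [1, 2, 5] / [3, 4, 8] / [6, 7] / [9];  Q = [1, 2, 8] / [3, 5, 9] / [4, 6] / [7]
Final shape: (3, 3, 2, 1).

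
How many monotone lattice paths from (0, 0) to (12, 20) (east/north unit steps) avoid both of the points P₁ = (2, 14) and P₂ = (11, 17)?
Number of paths = 139040760

Inclusion–exclusion. Total paths: C(32, 12) = 225792840. Through P₁: C(16, 2)·C(16, 10) = 960960. Through P₂: C(28, 11)·C(4, 1) = 85896720. Since P₁ is strictly southwest of P₂, a monotone path through both must visit P₁ then P₂; paths through both = C(16, 2)·C(12, 9)·C(4, 1) = 105600. Avoid both = 225792840 − 960960 − 85896720 + 105600 = 139040760.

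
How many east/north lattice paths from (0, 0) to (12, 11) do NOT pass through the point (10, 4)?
Number of paths = 1316042

Total paths from (0, 0) to (12, 11): C(23, 12) = 1352078. Paths through (10, 4): (paths (0, 0) → (10, 4)) × (paths (10, 4) → (12, 11)) = C(14, 10) · C(9, 2) = 1001 · 36 = 36036. Avoidance count = 1352078 − 36036 = 1316042.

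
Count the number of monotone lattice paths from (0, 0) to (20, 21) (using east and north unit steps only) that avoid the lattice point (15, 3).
Number of paths = 269101479636

Total paths from (0, 0) to (20, 21): C(41, 20) = 269128937220. Paths through (15, 3): (paths (0, 0) → (15, 3)) × (paths (15, 3) → (20, 21)) = C(18, 15) · C(23, 5) = 816 · 33649 = 27457584. Avoidance count = 269128937220 − 27457584 = 269101479636.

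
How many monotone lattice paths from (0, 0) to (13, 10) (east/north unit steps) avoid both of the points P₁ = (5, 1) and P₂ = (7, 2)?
Number of paths = 944152

Inclusion–exclusion. Total paths: C(23, 13) = 1144066. Through P₁: C(6, 5)·C(17, 8) = 145860. Through P₂: C(9, 7)·C(14, 6) = 108108. Since P₁ is strictly southwest of P₂, a monotone path through both must visit P₁ then P₂; paths through both = C(6, 5)·C(3, 2)·C(14, 6) = 54054. Avoid both = 1144066 − 145860 − 108108 + 54054 = 944152.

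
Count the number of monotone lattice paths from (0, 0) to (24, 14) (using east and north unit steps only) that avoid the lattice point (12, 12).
Number of paths = 9423475904

Total paths from (0, 0) to (24, 14): C(38, 24) = 9669554100. Paths through (12, 12): (paths (0, 0) → (12, 12)) × (paths (12, 12) → (24, 14)) = C(24, 12) · C(14, 12) = 2704156 · 91 = 246078196. Avoidance count = 9669554100 − 246078196 = 9423475904.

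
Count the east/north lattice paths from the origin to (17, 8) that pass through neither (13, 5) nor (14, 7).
Number of paths = 419391

Inclusion–exclusion. Total paths: C(25, 17) = 1081575. Through P₁: C(18, 13)·C(7, 4) = 299880. Through P₂: C(21, 14)·C(4, 3) = 465120. Since P₁ is strictly southwest of P₂, a monotone path through both must visit P₁ then P₂; paths through both = C(18, 13)·C(3, 1)·C(4, 3) = 102816. Avoid both = 1081575 − 299880 − 465120 + 102816 = 419391.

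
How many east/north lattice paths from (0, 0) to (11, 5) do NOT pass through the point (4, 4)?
Number of paths = 3808

Total paths from (0, 0) to (11, 5): C(16, 11) = 4368. Paths through (4, 4): (paths (0, 0) → (4, 4)) × (paths (4, 4) → (11, 5)) = C(8, 4) · C(8, 7) = 70 · 8 = 560. Avoidance count = 4368 − 560 = 3808.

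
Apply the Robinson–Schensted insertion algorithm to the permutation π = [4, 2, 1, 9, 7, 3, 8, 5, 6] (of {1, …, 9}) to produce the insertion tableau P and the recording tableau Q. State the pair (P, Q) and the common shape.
P = [1, 3, 5, 6] / [2, 7, 8] / [4, 9];  Q = [1, 4, 7, 9] / [2, 5, 8] / [3, 6];  common shape = (4, 3, 2)

Row-insert the values π_1, π_2, … into P one at a time, bumping the leftmost entry strictly greater than the inserted value down to the next row. The recording tableau Q records, in position (i, j), the step at which that cell was added to P.
  Insert 4 (step 1): P = [4];  Q = [1]
  Insert 2 (step 2): P = [2] / [4];  Q = [1] / [2]
  Insert 1 (step 3): P = [1] / [2] / [4];  Q = [1] / [2] / [3]
  Insert 9 (step 4): P = [1, 9] / [2] / [4];  Q = [1, 4] / [2] / [3]
  Insert 7 (step 5): P = [1, 7] / [2, 9] / [4];  Q = [1, 4] / [2, 5] / [3]
  Insert 3 (step 6): P = [1, 3] / [2, 7] / [4, 9];  Q = [1, 4] / [2, 5] / [3, 6]
  Insert 8 (step 7): P = [1, 3, 8] / [2, 7] / [4, 9];  Q = [1, 4, 7] / [2, 5] / [3, 6]
  Insert 5 (step 8): P = [1, 3, 5] / [2, 7, 8] / [4, 9];  Q = [1, 4, 7] / [2, 5, 8] / [3, 6]
  Insert 6 (step 9): P = [1, 3, 5, 6] / [2, 7, 8] / [4, 9];  Q = [1, 4, 7, 9] / [2, 5, 8] / [3, 6]
Final shape: (4, 3, 2).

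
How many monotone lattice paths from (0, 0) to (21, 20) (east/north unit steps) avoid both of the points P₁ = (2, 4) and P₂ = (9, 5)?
Number of paths = 175513578450

Inclusion–exclusion. Total paths: C(41, 21) = 269128937220. Through P₁: C(6, 2)·C(35, 19) = 60898934250. Through P₂: C(14, 9)·C(27, 12) = 34802487720. Since P₁ is strictly southwest of P₂, a monotone path through both must visit P₁ then P₂; paths through both = C(6, 2)·C(8, 7)·C(27, 12) = 2086063200. Avoid both = 269128937220 − 60898934250 − 34802487720 + 2086063200 = 175513578450.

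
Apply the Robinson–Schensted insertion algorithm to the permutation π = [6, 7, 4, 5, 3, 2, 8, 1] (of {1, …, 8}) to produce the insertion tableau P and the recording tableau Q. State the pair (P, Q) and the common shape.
P = [1, 5, 8] / [2, 7] / [3] / [4] / [6];  Q = [1, 2, 7] / [3, 4] / [5] / [6] / [8];  common shape = (3, 2, 1, 1, 1)

Row-insert the values π_1, π_2, … into P one at a time, bumping the leftmost entry strictly greater than the inserted value down to the next row. The recording tableau Q records, in position (i, j), the step at which that cell was added to P.
  Insert 6 (step 1): P = [6];  Q = [1]
  Insert 7 (step 2): P = [6, 7];  Q = [1, 2]
  Insert 4 (step 3): P = [4, 7] / [6];  Q = [1, 2] / [3]
  Insert 5 (step 4): P = [4, 5] / [6, 7];  Q = [1, 2] / [3, 4]
  Insert 3 (step 5): P = [3, 5] / [4, 7] / [6];  Q = [1, 2] / [3, 4] / [5]
  Insert 2 (step 6): P = [2, 5] / [3, 7] / [4] / [6];  Q = [1, 2] / [3, 4] / [5] / [6]
  Insert 8 (step 7): P = [2, 5, 8] / [3, 7] / [4] / [6];  Q = [1, 2, 7] / [3, 4] / [5] / [6]
  Insert 1 (step 8): P = [1, 5, 8] / [2, 7] / [3] / [4] / [6];  Q = [1, 2, 7] / [3, 4] / [5] / [6] / [8]
Final shape: (3, 2, 1, 1, 1).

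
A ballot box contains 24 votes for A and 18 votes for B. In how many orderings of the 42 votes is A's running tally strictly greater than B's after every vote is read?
Strict-lead orderings = 50528160150

Total orderings of the 42 votes with 24 for A: C(42, 24) = 353697121050. By the Bertrand ballot formula (Cycle Lemma / reflection principle), the number of orderings in which A is strictly ahead of B throughout is (p − q)/(p + q) · C(p + q, p) = (24 − 18)/(24 + 18) · 353697121050 = 50528160150.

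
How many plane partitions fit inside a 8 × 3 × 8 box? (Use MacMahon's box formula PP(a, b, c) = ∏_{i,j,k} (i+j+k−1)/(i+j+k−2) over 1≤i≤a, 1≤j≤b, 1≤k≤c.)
PP(8, 3, 8) = 33803832920

Evaluate the triple product over i = 1..8, j = 1..3, k = 1..8. The factors are (2/1) · (3/2) · (4/3) · (5/4) · (6/5) · (7/6) · (8/7) · (9/8) · … (192 factors total). The numerators and denominators telescope so the product is an integer; carrying out the multiplication exactly gives PP(8, 3, 8) = 33803832920.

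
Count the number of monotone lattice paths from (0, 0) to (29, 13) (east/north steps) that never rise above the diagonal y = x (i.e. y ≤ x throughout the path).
Number of paths = 14460614392

By the reflection principle (André's argument), the number of monotone paths to (29, 13) with n ≤ m that never go above y = x is C(42, 29) − C(42, 30) = 25518731280 − 11058116888 = 14460614392.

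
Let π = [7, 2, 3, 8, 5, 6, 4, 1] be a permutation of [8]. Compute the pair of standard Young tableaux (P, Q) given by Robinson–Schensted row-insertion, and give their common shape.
P = [1, 3, 4, 6] / [2, 8] / [5] / [7];  Q = [1, 3, 4, 6] / [2, 5] / [7] / [8];  common shape = (4, 2, 1, 1)

Row-insert the values π_1, π_2, … into P one at a time, bumping the leftmost entry strictly greater than the inserted value down to the next row. The recording tableau Q records, in position (i, j), the step at which that cell was added to P.
  Insert 7 (step 1): P = [7];  Q = [1]
  Insert 2 (step 2): P = [2] / [7];  Q = [1] / [2]
  Insert 3 (step 3): P = [2, 3] / [7];  Q = [1, 3] / [2]
  Insert 8 (step 4): P = [2, 3, 8] / [7];  Q = [1, 3, 4] / [2]
  Insert 5 (step 5): P = [2, 3, 5] / [7, 8];  Q = [1, 3, 4] / [2, 5]
  Insert 6 (step 6): P = [2, 3, 5, 6] / [7, 8];  Q = [1, 3, 4, 6] / [2, 5]
  Insert 4 (step 7): P = [2, 3, 4, 6] / [5, 8] / [7];  Q = [1, 3, 4, 6] / [2, 5] / [7]
  Insert 1 (step 8): P = [1, 3, 4, 6] / [2, 8] / [5] / [7];  Q = [1, 3, 4, 6] / [2, 5] / [7] / [8]
Final shape: (4, 2, 1, 1).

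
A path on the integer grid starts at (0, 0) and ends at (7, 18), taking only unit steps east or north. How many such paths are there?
Number of paths = 480700

A monotone lattice path from (0, 0) to (7, 18) consists of 7 east steps and 18 north steps in some order, so it is determined by which 7 of the 25 steps are east. The count is C(25, 7) = 480700.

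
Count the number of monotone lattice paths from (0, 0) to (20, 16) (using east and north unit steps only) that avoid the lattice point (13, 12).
Number of paths = 5591773110

Total paths from (0, 0) to (20, 16): C(36, 20) = 7307872110. Paths through (13, 12): (paths (0, 0) → (13, 12)) × (paths (13, 12) → (20, 16)) = C(25, 13) · C(11, 7) = 5200300 · 330 = 1716099000. Avoidance count = 7307872110 − 1716099000 = 5591773110.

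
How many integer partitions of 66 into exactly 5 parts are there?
p(66, 5 parts) = 7599

Partitions of n into exactly k parts are in bijection with partitions of n − k into at most k parts (subtract 1 from each part). So p(66, exactly 5) = p(61, parts ≤ 5). Computing via the recurrence p(m, j) = p(m, j−1) + p(m−j, j) gives 7599.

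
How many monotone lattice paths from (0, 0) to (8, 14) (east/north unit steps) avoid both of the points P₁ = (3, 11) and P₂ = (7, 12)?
Number of paths = 153682

Inclusion–exclusion. Total paths: C(22, 8) = 319770. Through P₁: C(14, 3)·C(8, 5) = 20384. Through P₂: C(19, 7)·C(3, 1) = 151164. Since P₁ is strictly southwest of P₂, a monotone path through both must visit P₁ then P₂; paths through both = C(14, 3)·C(5, 4)·C(3, 1) = 5460. Avoid both = 319770 − 20384 − 151164 + 5460 = 153682.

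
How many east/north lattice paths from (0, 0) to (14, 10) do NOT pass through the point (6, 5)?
Number of paths = 1366662

Total paths from (0, 0) to (14, 10): C(24, 14) = 1961256. Paths through (6, 5): (paths (0, 0) → (6, 5)) × (paths (6, 5) → (14, 10)) = C(11, 6) · C(13, 8) = 462 · 1287 = 594594. Avoidance count = 1961256 − 594594 = 1366662.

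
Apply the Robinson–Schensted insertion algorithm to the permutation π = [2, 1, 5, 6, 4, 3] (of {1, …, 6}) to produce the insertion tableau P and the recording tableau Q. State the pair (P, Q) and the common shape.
P = [1, 3, 6] / [2, 4] / [5];  Q = [1, 3, 4] / [2, 5] / [6];  common shape = (3, 2, 1)

Row-insert the values π_1, π_2, … into P one at a time, bumping the leftmost entry strictly greater than the inserted value down to the next row. The recording tableau Q records, in position (i, j), the step at which that cell was added to P.
  Insert 2 (step 1): P = [2];  Q = [1]
  Insert 1 (step 2): P = [1] / [2];  Q = [1] / [2]
  Insert 5 (step 3): P = [1, 5] / [2];  Q = [1, 3] / [2]
  Insert 6 (step 4): P = [1, 5, 6] / [2];  Q = [1, 3, 4] / [2]
  Insert 4 (step 5): P = [1, 4, 6] / [2, 5];  Q = [1, 3, 4] / [2, 5]
  Insert 3 (step 6): P = [1, 3, 6] / [2, 4] / [5];  Q = [1, 3, 4] / [2, 5] / [6]
Final shape: (3, 2, 1).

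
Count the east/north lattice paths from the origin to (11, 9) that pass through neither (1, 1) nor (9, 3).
Number of paths = 76804

Inclusion–exclusion. Total paths: C(20, 11) = 167960. Through P₁: C(2, 1)·C(18, 10) = 87516. Through P₂: C(12, 9)·C(8, 2) = 6160. Since P₁ is strictly southwest of P₂, a monotone path through both must visit P₁ then P₂; paths through both = C(2, 1)·C(10, 8)·C(8, 2) = 2520. Avoid both = 167960 − 87516 − 6160 + 2520 = 76804.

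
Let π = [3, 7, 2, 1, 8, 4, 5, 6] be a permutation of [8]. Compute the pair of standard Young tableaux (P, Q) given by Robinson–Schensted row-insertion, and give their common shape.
P = [1, 4, 5, 6] / [2, 7, 8] / [3];  Q = [1, 2, 5, 8] / [3, 6, 7] / [4];  common shape = (4, 3, 1)

Row-insert the values π_1, π_2, … into P one at a time, bumping the leftmost entry strictly greater than the inserted value down to the next row. The recording tableau Q records, in position (i, j), the step at which that cell was added to P.
  Insert 3 (step 1): P = [3];  Q = [1]
  Insert 7 (step 2): P = [3, 7];  Q = [1, 2]
  Insert 2 (step 3): P = [2, 7] / [3];  Q = [1, 2] / [3]
  Insert 1 (step 4): P = [1, 7] / [2] / [3];  Q = [1, 2] / [3] / [4]
  Insert 8 (step 5): P = [1, 7, 8] / [2] / [3];  Q = [1, 2, 5] / [3] / [4]
  Insert 4 (step 6): P = [1, 4, 8] / [2, 7] / [3];  Q = [1, 2, 5] / [3, 6] / [4]
  Insert 5 (step 7): P = [1, 4, 5] / [2, 7, 8] / [3];  Q = [1, 2, 5] / [3, 6, 7] / [4]
  Insert 6 (step 8): P = [1, 4, 5, 6] / [2, 7, 8] / [3];  Q = [1, 2, 5, 8] / [3, 6, 7] / [4]
Final shape: (4, 3, 1).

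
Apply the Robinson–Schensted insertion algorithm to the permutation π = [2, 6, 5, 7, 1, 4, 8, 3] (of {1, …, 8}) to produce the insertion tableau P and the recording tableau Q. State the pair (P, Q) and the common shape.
P = [1, 3, 7, 8] / [2, 4] / [5] / [6];  Q = [1, 2, 4, 7] / [3, 6] / [5] / [8];  common shape = (4, 2, 1, 1)

Row-insert the values π_1, π_2, … into P one at a time, bumping the leftmost entry strictly greater than the inserted value down to the next row. The recording tableau Q records, in position (i, j), the step at which that cell was added to P.
  Insert 2 (step 1): P = [2];  Q = [1]
  Insert 6 (step 2): P = [2, 6];  Q = [1, 2]
  Insert 5 (step 3): P = [2, 5] / [6];  Q = [1, 2] / [3]
  Insert 7 (step 4): P = [2, 5, 7] / [6];  Q = [1, 2, 4] / [3]
  Insert 1 (step 5): P = [1, 5, 7] / [2] / [6];  Q = [1, 2, 4] / [3] / [5]
  Insert 4 (step 6): P = [1, 4, 7] / [2, 5] / [6];  Q = [1, 2, 4] / [3, 6] / [5]
  Insert 8 (step 7): P = [1, 4, 7, 8] / [2, 5] / [6];  Q = [1, 2, 4, 7] / [3, 6] / [5]
  Insert 3 (step 8): P = [1, 3, 7, 8] / [2, 4] / [5] / [6];  Q = [1, 2, 4, 7] / [3, 6] / [5] / [8]
Final shape: (4, 2, 1, 1).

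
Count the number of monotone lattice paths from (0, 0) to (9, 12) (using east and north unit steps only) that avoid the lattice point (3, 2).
Number of paths = 213850

Total paths from (0, 0) to (9, 12): C(21, 9) = 293930. Paths through (3, 2): (paths (0, 0) → (3, 2)) × (paths (3, 2) → (9, 12)) = C(5, 3) · C(16, 6) = 10 · 8008 = 80080. Avoidance count = 293930 − 80080 = 213850.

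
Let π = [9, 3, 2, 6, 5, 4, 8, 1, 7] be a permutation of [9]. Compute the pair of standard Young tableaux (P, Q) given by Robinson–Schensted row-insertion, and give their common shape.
P = [1, 4, 7] / [2, 5, 8] / [3] / [6] / [9];  Q = [1, 4, 7] / [2, 5, 9] / [3] / [6] / [8];  common shape = (3, 3, 1, 1, 1)

Row-insert the values π_1, π_2, … into P one at a time, bumping the leftmost entry strictly greater than the inserted value down to the next row. The recording tableau Q records, in position (i, j), the step at which that cell was added to P.
  Insert 9 (step 1): P = [9];  Q = [1]
  Insert 3 (step 2): P = [3] / [9];  Q = [1] / [2]
  Insert 2 (step 3): P = [2] / [3] / [9];  Q = [1] / [2] / [3]
  Insert 6 (step 4): P = [2, 6] / [3] / [9];  Q = [1, 4] / [2] / [3]
  Insert 5 (step 5): P = [2, 5] / [3, 6] / [9];  Q = [1, 4] / [2, 5] / [3]
  Insert 4 (step 6): P = [2, 4] / [3, 5] / [6] / [9];  Q = [1, 4] / [2, 5] / [3] / [6]
  Insert 8 (step 7): P = [2, 4, 8] / [3, 5] / [6] / [9];  Q = [1, 4, 7] / [2, 5] / [3] / [6]
  Insert 1 (step 8): P = [1, 4, 8] / [2, 5] / [3] / [6] / [9];  Q = [1, 4, 7] / [2, 5] / [3] / [6] / [8]
  Insert 7 (step 9): P = [1, 4, 7] / [2, 5, 8] / [3] / [6] / [9];  Q = [1, 4, 7] / [2, 5, 9] / [3] / [6] / [8]
Final shape: (3, 3, 1, 1, 1).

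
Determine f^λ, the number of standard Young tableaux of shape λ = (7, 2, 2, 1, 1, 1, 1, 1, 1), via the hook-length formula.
# SYT of shape (7, 2, 2, 1, 1, 1, 1, 1, 1) = 238238

Hook-length formula: f^λ = n! / Π hook(c), product over all cells c of the Young diagram. For λ = (7, 2, 2, 1, 1, 1, 1, 1, 1), n = 17 boxes. Hook lengths by row (left-to-right, top-to-bottom): [15, 8, 5, 4, 3, 2, 1]; [9, 2]; [8, 1]; [6]; [5]; [4]; [3]; [2]; [1]. Product of hooks = 1492992000. So f^λ = 17! / 1492992000 = 355687428096000 / 1492992000 = 238238.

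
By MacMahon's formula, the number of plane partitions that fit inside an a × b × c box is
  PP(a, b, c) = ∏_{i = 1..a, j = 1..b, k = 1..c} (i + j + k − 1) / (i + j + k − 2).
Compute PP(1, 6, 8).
PP(1, 6, 8) = 3003

Evaluate the triple product over i = 1..1, j = 1..6, k = 1..8. The factors are (2/1) · (3/2) · (4/3) · (5/4) · (6/5) · (7/6) · (8/7) · (9/8) · … (48 factors total). The numerators and denominators telescope so the product is an integer; carrying out the multiplication exactly gives PP(1, 6, 8) = 3003.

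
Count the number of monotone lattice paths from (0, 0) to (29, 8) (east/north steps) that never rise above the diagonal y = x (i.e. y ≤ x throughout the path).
Number of paths = 28312548

By the reflection principle (André's argument), the number of monotone paths to (29, 8) with n ≤ m that never go above y = x is C(37, 29) − C(37, 30) = 38608020 − 10295472 = 28312548.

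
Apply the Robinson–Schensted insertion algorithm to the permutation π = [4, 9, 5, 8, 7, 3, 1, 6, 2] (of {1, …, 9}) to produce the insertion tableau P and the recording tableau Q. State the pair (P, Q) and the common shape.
P = [1, 2, 6] / [3, 5] / [4, 7] / [8] / [9];  Q = [1, 2, 4] / [3, 8] / [5, 9] / [6] / [7];  common shape = (3, 2, 2, 1, 1)

Row-insert the values π_1, π_2, … into P one at a time, bumping the leftmost entry strictly greater than the inserted value down to the next row. The recording tableau Q records, in position (i, j), the step at which that cell was added to P.
  Insert 4 (step 1): P = [4];  Q = [1]
  Insert 9 (step 2): P = [4, 9];  Q = [1, 2]
  Insert 5 (step 3): P = [4, 5] / [9];  Q = [1, 2] / [3]
  Insert 8 (step 4): P = [4, 5, 8] / [9];  Q = [1, 2, 4] / [3]
  Insert 7 (step 5): P = [4, 5, 7] / [8] / [9];  Q = [1, 2, 4] / [3] / [5]
  Insert 3 (step 6): P = [3, 5, 7] / [4] / [8] / [9];  Q = [1, 2, 4] / [3] / [5] / [6]
  Insert 1 (step 7): P = [1, 5, 7] / [3] / [4] / [8] / [9];  Q = [1, 2, 4] / [3] / [5] / [6] / [7]
  Insert 6 (step 8): P = [1, 5, 6] / [3, 7] / [4] / [8] / [9];  Q = [1, 2, 4] / [3, 8] / [5] / [6] / [7]
  Insert 2 (step 9): P = [1, 2, 6] / [3, 5] / [4, 7] / [8] / [9];  Q = [1, 2, 4] / [3, 8] / [5, 9] / [6] / [7]
Final shape: (3, 2, 2, 1, 1).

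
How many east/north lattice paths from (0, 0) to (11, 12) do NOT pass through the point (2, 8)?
Number of paths = 1319903

Total paths from (0, 0) to (11, 12): C(23, 11) = 1352078. Paths through (2, 8): (paths (0, 0) → (2, 8)) × (paths (2, 8) → (11, 12)) = C(10, 2) · C(13, 9) = 45 · 715 = 32175. Avoidance count = 1352078 − 32175 = 1319903.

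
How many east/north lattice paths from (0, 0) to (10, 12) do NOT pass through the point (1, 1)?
Number of paths = 310726

Total paths from (0, 0) to (10, 12): C(22, 10) = 646646. Paths through (1, 1): (paths (0, 0) → (1, 1)) × (paths (1, 1) → (10, 12)) = C(2, 1) · C(20, 9) = 2 · 167960 = 335920. Avoidance count = 646646 − 335920 = 310726.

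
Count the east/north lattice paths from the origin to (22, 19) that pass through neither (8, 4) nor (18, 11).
Number of paths = 193910671650

Inclusion–exclusion. Total paths: C(41, 22) = 244662670200. Through P₁: C(12, 8)·C(29, 14) = 38391586200. Through P₂: C(29, 18)·C(12, 4) = 17125658550. Since P₁ is strictly southwest of P₂, a monotone path through both must visit P₁ then P₂; paths through both = C(12, 8)·C(17, 10)·C(12, 4) = 4765246200. Avoid both = 244662670200 − 38391586200 − 17125658550 + 4765246200 = 193910671650.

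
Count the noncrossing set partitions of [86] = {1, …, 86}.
C_86 = 4180080073556524734514695828170907458428751314320

These noncrossing partitions are counted by the Catalan number C_n = (1/(n + 1)) · C(2n, n). For n = 86: C_86 = (1/87) · C(172, 86) = 363666966399417651902778537050868948883301364345840/87 = 4180080073556524734514695828170907458428751314320.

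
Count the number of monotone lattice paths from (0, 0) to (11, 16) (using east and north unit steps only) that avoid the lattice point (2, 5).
Number of paths = 9510735

Total paths from (0, 0) to (11, 16): C(27, 11) = 13037895. Paths through (2, 5): (paths (0, 0) → (2, 5)) × (paths (2, 5) → (11, 16)) = C(7, 2) · C(20, 9) = 21 · 167960 = 3527160. Avoidance count = 13037895 − 3527160 = 9510735.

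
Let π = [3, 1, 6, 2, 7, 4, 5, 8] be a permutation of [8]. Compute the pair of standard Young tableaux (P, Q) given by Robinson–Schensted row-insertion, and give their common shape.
P = [1, 2, 4, 5, 8] / [3, 6, 7];  Q = [1, 3, 5, 7, 8] / [2, 4, 6];  common shape = (5, 3)

Row-insert the values π_1, π_2, … into P one at a time, bumping the leftmost entry strictly greater than the inserted value down to the next row. The recording tableau Q records, in position (i, j), the step at which that cell was added to P.
  Insert 3 (step 1): P = [3];  Q = [1]
  Insert 1 (step 2): P = [1] / [3];  Q = [1] / [2]
  Insert 6 (step 3): P = [1, 6] / [3];  Q = [1, 3] / [2]
  Insert 2 (step 4): P = [1, 2] / [3, 6];  Q = [1, 3] / [2, 4]
  Insert 7 (step 5): P = [1, 2, 7] / [3, 6];  Q = [1, 3, 5] / [2, 4]
  Insert 4 (step 6): P = [1, 2, 4] / [3, 6, 7];  Q = [1, 3, 5] / [2, 4, 6]
  Insert 5 (step 7): P = [1, 2, 4, 5] / [3, 6, 7];  Q = [1, 3, 5, 7] / [2, 4, 6]
  Insert 8 (step 8): P = [1, 2, 4, 5, 8] / [3, 6, 7];  Q = [1, 3, 5, 7, 8] / [2, 4, 6]
Final shape: (5, 3).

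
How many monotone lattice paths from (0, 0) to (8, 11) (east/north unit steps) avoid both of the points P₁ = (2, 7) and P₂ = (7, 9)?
Number of paths = 35970

Inclusion–exclusion. Total paths: C(19, 8) = 75582. Through P₁: C(9, 2)·C(10, 6) = 7560. Through P₂: C(16, 7)·C(3, 1) = 34320. Since P₁ is strictly southwest of P₂, a monotone path through both must visit P₁ then P₂; paths through both = C(9, 2)·C(7, 5)·C(3, 1) = 2268. Avoid both = 75582 − 7560 − 34320 + 2268 = 35970.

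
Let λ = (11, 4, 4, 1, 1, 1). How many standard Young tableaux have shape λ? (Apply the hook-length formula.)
# SYT of shape (11, 4, 4, 1, 1, 1) = 218243025

Hook-length formula: f^λ = n! / Π hook(c), product over all cells c of the Young diagram. For λ = (11, 4, 4, 1, 1, 1), n = 22 boxes. Hook lengths by row (left-to-right, top-to-bottom): [16, 12, 11, 10, 7, 6, 5, 4, 3, 2, 1]; [8, 4, 3, 2]; [7, 3, 2, 1]; [3]; [2]; [1]. Product of hooks = 5150225203200. So f^λ = 22! / 5150225203200 = 1124000727777607680000 / 5150225203200 = 218243025.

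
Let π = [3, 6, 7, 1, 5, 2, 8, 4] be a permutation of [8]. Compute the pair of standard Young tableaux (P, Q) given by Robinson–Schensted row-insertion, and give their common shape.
P = [1, 2, 4, 8] / [3, 5, 7] / [6];  Q = [1, 2, 3, 7] / [4, 5, 8] / [6];  common shape = (4, 3, 1)

Row-insert the values π_1, π_2, … into P one at a time, bumping the leftmost entry strictly greater than the inserted value down to the next row. The recording tableau Q records, in position (i, j), the step at which that cell was added to P.
  Insert 3 (step 1): P = [3];  Q = [1]
  Insert 6 (step 2): P = [3, 6];  Q = [1, 2]
  Insert 7 (step 3): P = [3, 6, 7];  Q = [1, 2, 3]
  Insert 1 (step 4): P = [1, 6, 7] / [3];  Q = [1, 2, 3] / [4]
  Insert 5 (step 5): P = [1, 5, 7] / [3, 6];  Q = [1, 2, 3] / [4, 5]
  Insert 2 (step 6): P = [1, 2, 7] / [3, 5] / [6];  Q = [1, 2, 3] / [4, 5] / [6]
  Insert 8 (step 7): P = [1, 2, 7, 8] / [3, 5] / [6];  Q = [1, 2, 3, 7] / [4, 5] / [6]
  Insert 4 (step 8): P = [1, 2, 4, 8] / [3, 5, 7] / [6];  Q = [1, 2, 3, 7] / [4, 5, 8] / [6]
Final shape: (4, 3, 1).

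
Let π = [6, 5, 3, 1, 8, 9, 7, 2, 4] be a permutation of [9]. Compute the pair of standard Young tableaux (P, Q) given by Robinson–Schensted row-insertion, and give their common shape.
P = [1, 2, 4] / [3, 7, 9] / [5, 8] / [6];  Q = [1, 5, 6] / [2, 7, 9] / [3, 8] / [4];  common shape = (3, 3, 2, 1)

Row-insert the values π_1, π_2, … into P one at a time, bumping the leftmost entry strictly greater than the inserted value down to the next row. The recording tableau Q records, in position (i, j), the step at which that cell was added to P.
  Insert 6 (step 1): P = [6];  Q = [1]
  Insert 5 (step 2): P = [5] / [6];  Q = [1] / [2]
  Insert 3 (step 3): P = [3] / [5] / [6];  Q = [1] / [2] / [3]
  Insert 1 (step 4): P = [1] / [3] / [5] / [6];  Q = [1] / [2] / [3] / [4]
  Insert 8 (step 5): P = [1, 8] / [3] / [5] / [6];  Q = [1, 5] / [2] / [3] / [4]
  Insert 9 (step 6): P = [1, 8, 9] / [3] / [5] / [6];  Q = [1, 5, 6] / [2] / [3] / [4]
  Insert 7 (step 7): P = [1, 7, 9] / [3, 8] / [5] / [6];  Q = [1, 5, 6] / [2, 7] / [3] / [4]
  Insert 2 (step 8): P = [1, 2, 9] / [3, 7] / [5, 8] / [6];  Q = [1, 5, 6] / [2, 7] / [3, 8] / [4]
  Insert 4 (step 9): P = [1, 2, 4] / [3, 7, 9] / [5, 8] / [6];  Q = [1, 5, 6] / [2, 7, 9] / [3, 8] / [4]
Final shape: (3, 3, 2, 1).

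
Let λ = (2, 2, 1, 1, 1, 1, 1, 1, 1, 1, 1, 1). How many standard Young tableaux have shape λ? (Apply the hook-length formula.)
# SYT of shape (2, 2, 1, 1, 1, 1, 1, 1, 1, 1, 1, 1) = 77

Hook-length formula: f^λ = n! / Π hook(c), product over all cells c of the Young diagram. For λ = (2, 2, 1, 1, 1, 1, 1, 1, 1, 1, 1, 1), n = 14 boxes. Hook lengths by row (left-to-right, top-to-bottom): [13, 2]; [12, 1]; [10]; [9]; [8]; [7]; [6]; [5]; [4]; [3]; [2]; [1]. Product of hooks = 1132185600. So f^λ = 14! / 1132185600 = 87178291200 / 1132185600 = 77.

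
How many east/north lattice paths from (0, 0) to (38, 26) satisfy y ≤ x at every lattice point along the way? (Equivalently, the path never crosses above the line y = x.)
Number of paths = 200519284375732896

By the reflection principle (André's argument), the number of monotone paths to (38, 26) with n ≤ m that never go above y = x is C(64, 38) − C(64, 39) = 601557853127198688 − 401038568751465792 = 200519284375732896.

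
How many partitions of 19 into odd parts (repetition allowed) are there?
p_odd(19) = 54

Enumerate partitions using only odd parts via the recurrence o(n, m) = o(n, m−2) + o(n−m, m) over odd m, starting from the largest odd part ≤ n. This gives p_odd(19) = 54. (Euler's theorem: equals the count of distinct-part partitions.)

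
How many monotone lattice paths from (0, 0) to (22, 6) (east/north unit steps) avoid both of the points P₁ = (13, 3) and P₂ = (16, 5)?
Number of paths = 150297

Inclusion–exclusion. Total paths: C(28, 22) = 376740. Through P₁: C(16, 13)·C(12, 9) = 123200. Through P₂: C(21, 16)·C(7, 6) = 142443. Since P₁ is strictly southwest of P₂, a monotone path through both must visit P₁ then P₂; paths through both = C(16, 13)·C(5, 3)·C(7, 6) = 39200. Avoid both = 376740 − 123200 − 142443 + 39200 = 150297.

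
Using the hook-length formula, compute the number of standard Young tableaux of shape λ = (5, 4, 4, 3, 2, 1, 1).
# SYT of shape (5, 4, 4, 3, 2, 1, 1) = 154313250

Hook-length formula: f^λ = n! / Π hook(c), product over all cells c of the Young diagram. For λ = (5, 4, 4, 3, 2, 1, 1), n = 20 boxes. Hook lengths by row (left-to-right, top-to-bottom): [11, 8, 6, 4, 1]; [9, 6, 4, 2]; [8, 5, 3, 1]; [6, 3, 1]; [4, 1]; [2]; [1]. Product of hooks = 15765995520. So f^λ = 20! / 15765995520 = 2432902008176640000 / 15765995520 = 154313250.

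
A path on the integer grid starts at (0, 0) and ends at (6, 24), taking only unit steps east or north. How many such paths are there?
Number of paths = 593775

A monotone lattice path from (0, 0) to (6, 24) consists of 6 east steps and 24 north steps in some order, so it is determined by which 6 of the 30 steps are east. The count is C(30, 6) = 593775.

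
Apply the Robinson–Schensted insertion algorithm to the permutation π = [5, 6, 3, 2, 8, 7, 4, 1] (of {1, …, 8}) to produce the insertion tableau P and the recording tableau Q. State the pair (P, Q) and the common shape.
P = [1, 4, 7] / [2, 6] / [3, 8] / [5];  Q = [1, 2, 5] / [3, 6] / [4, 7] / [8];  common shape = (3, 2, 2, 1)

Row-insert the values π_1, π_2, … into P one at a time, bumping the leftmost entry strictly greater than the inserted value down to the next row. The recording tableau Q records, in position (i, j), the step at which that cell was added to P.
  Insert 5 (step 1): P = [5];  Q = [1]
  Insert 6 (step 2): P = [5, 6];  Q = [1, 2]
  Insert 3 (step 3): P = [3, 6] / [5];  Q = [1, 2] / [3]
  Insert 2 (step 4): P = [2, 6] / [3] / [5];  Q = [1, 2] / [3] / [4]
  Insert 8 (step 5): P = [2, 6, 8] / [3] / [5];  Q = [1, 2, 5] / [3] / [4]
  Insert 7 (step 6): P = [2, 6, 7] / [3, 8] / [5];  Q = [1, 2, 5] / [3, 6] / [4]
  Insert 4 (step 7): P = [2, 4, 7] / [3, 6] / [5, 8];  Q = [1, 2, 5] / [3, 6] / [4, 7]
  Insert 1 (step 8): P = [1, 4, 7] / [2, 6] / [3, 8] / [5];  Q = [1, 2, 5] / [3, 6] / [4, 7] / [8]
Final shape: (3, 2, 2, 1).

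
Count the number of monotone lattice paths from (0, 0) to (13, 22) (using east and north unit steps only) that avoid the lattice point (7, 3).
Number of paths = 1455085800

Total paths from (0, 0) to (13, 22): C(35, 13) = 1476337800. Paths through (7, 3): (paths (0, 0) → (7, 3)) × (paths (7, 3) → (13, 22)) = C(10, 7) · C(25, 6) = 120 · 177100 = 21252000. Avoidance count = 1476337800 − 21252000 = 1455085800.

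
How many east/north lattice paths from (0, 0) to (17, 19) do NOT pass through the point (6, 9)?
Number of paths = 6832153020

Total paths from (0, 0) to (17, 19): C(36, 17) = 8597496600. Paths through (6, 9): (paths (0, 0) → (6, 9)) × (paths (6, 9) → (17, 19)) = C(15, 6) · C(21, 11) = 5005 · 352716 = 1765343580. Avoidance count = 8597496600 − 1765343580 = 6832153020.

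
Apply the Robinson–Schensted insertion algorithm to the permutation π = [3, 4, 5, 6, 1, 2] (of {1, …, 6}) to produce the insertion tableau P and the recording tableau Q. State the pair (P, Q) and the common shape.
P = [1, 2, 5, 6] / [3, 4];  Q = [1, 2, 3, 4] / [5, 6];  common shape = (4, 2)

Row-insert the values π_1, π_2, … into P one at a time, bumping the leftmost entry strictly greater than the inserted value down to the next row. The recording tableau Q records, in position (i, j), the step at which that cell was added to P.
  Insert 3 (step 1): P = [3];  Q = [1]
  Insert 4 (step 2): P = [3, 4];  Q = [1, 2]
  Insert 5 (step 3): P = [3, 4, 5];  Q = [1, 2, 3]
  Insert 6 (step 4): P = [3, 4, 5, 6];  Q = [1, 2, 3, 4]
  Insert 1 (step 5): P = [1, 4, 5, 6] / [3];  Q = [1, 2, 3, 4] / [5]
  Insert 2 (step 6): P = [1, 2, 5, 6] / [3, 4];  Q = [1, 2, 3, 4] / [5, 6]
Final shape: (4, 2).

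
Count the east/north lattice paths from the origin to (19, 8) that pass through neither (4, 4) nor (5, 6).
Number of paths = 1918515

Inclusion–exclusion. Total paths: C(27, 19) = 2220075. Through P₁: C(8, 4)·C(19, 15) = 271320. Through P₂: C(11, 5)·C(16, 14) = 55440. Since P₁ is strictly southwest of P₂, a monotone path through both must visit P₁ then P₂; paths through both = C(8, 4)·C(3, 1)·C(16, 14) = 25200. Avoid both = 2220075 − 271320 − 55440 + 25200 = 1918515.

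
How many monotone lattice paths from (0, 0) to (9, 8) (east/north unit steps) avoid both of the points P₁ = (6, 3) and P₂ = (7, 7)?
Number of paths = 10570

Inclusion–exclusion. Total paths: C(17, 9) = 24310. Through P₁: C(9, 6)·C(8, 3) = 4704. Through P₂: C(14, 7)·C(3, 2) = 10296. Since P₁ is strictly southwest of P₂, a monotone path through both must visit P₁ then P₂; paths through both = C(9, 6)·C(5, 1)·C(3, 2) = 1260. Avoid both = 24310 − 4704 − 10296 + 1260 = 10570.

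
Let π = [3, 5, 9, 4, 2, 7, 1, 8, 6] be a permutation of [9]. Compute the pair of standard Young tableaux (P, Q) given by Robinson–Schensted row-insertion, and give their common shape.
P = [1, 4, 6, 8] / [2, 7] / [3, 9] / [5];  Q = [1, 2, 3, 8] / [4, 6] / [5, 9] / [7];  common shape = (4, 2, 2, 1)

Row-insert the values π_1, π_2, … into P one at a time, bumping the leftmost entry strictly greater than the inserted value down to the next row. The recording tableau Q records, in position (i, j), the step at which that cell was added to P.
  Insert 3 (step 1): P = [3];  Q = [1]
  Insert 5 (step 2): P = [3, 5];  Q = [1, 2]
  Insert 9 (step 3): P = [3, 5, 9];  Q = [1, 2, 3]
  Insert 4 (step 4): P = [3, 4, 9] / [5];  Q = [1, 2, 3] / [4]
  Insert 2 (step 5): P = [2, 4, 9] / [3] / [5];  Q = [1, 2, 3] / [4] / [5]
  Insert 7 (step 6): P = [2, 4, 7] / [3, 9] / [5];  Q = [1, 2, 3] / [4, 6] / [5]
  Insert 1 (step 7): P = [1, 4, 7] / [2, 9] / [3] / [5];  Q = [1, 2, 3] / [4, 6] / [5] / [7]
  Insert 8 (step 8): P = [1, 4, 7, 8] / [2, 9] / [3] / [5];  Q = [1, 2, 3, 8] / [4, 6] / [5] / [7]
  Insert 6 (step 9): P = [1, 4, 6, 8] / [2, 7] / [3, 9] / [5];  Q = [1, 2, 3, 8] / [4, 6] / [5, 9] / [7]
Final shape: (4, 2, 2, 1).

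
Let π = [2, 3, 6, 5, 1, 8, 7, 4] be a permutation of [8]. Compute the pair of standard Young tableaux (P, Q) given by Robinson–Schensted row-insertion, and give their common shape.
P = [1, 3, 4, 7] / [2, 5] / [6, 8];  Q = [1, 2, 3, 6] / [4, 7] / [5, 8];  common shape = (4, 2, 2)

Row-insert the values π_1, π_2, … into P one at a time, bumping the leftmost entry strictly greater than the inserted value down to the next row. The recording tableau Q records, in position (i, j), the step at which that cell was added to P.
  Insert 2 (step 1): P = [2];  Q = [1]
  Insert 3 (step 2): P = [2, 3];  Q = [1, 2]
  Insert 6 (step 3): P = [2, 3, 6];  Q = [1, 2, 3]
  Insert 5 (step 4): P = [2, 3, 5] / [6];  Q = [1, 2, 3] / [4]
  Insert 1 (step 5): P = [1, 3, 5] / [2] / [6];  Q = [1, 2, 3] / [4] / [5]
  Insert 8 (step 6): P = [1, 3, 5, 8] / [2] / [6];  Q = [1, 2, 3, 6] / [4] / [5]
  Insert 7 (step 7): P = [1, 3, 5, 7] / [2, 8] / [6];  Q = [1, 2, 3, 6] / [4, 7] / [5]
  Insert 4 (step 8): P = [1, 3, 4, 7] / [2, 5] / [6, 8];  Q = [1, 2, 3, 6] / [4, 7] / [5, 8]
Final shape: (4, 2, 2).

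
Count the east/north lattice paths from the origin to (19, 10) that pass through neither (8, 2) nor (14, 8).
Number of paths = 10786830

Inclusion–exclusion. Total paths: C(29, 19) = 20030010. Through P₁: C(10, 8)·C(19, 11) = 3401190. Through P₂: C(22, 14)·C(7, 5) = 6715170. Since P₁ is strictly southwest of P₂, a monotone path through both must visit P₁ then P₂; paths through both = C(10, 8)·C(12, 6)·C(7, 5) = 873180. Avoid both = 20030010 − 3401190 − 6715170 + 873180 = 10786830.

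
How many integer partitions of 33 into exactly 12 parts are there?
p(33, 12 parts) = 725

Partitions of n into exactly k parts are in bijection with partitions of n − k into at most k parts (subtract 1 from each part). So p(33, exactly 12) = p(21, parts ≤ 12). Computing via the recurrence p(m, j) = p(m, j−1) + p(m−j, j) gives 725.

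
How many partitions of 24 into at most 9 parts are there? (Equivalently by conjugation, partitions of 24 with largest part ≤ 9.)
p(24, parts ≤ 9) = 1076

Use the recurrence p(n, m) = p(n, m−1) + p(n−m, m): either the largest part is < m (count p(n, m−1)) or the largest part is exactly m (remove one copy of m, count p(n−m, m)). With p(0, ·) = 1 this gives p(24, parts ≤ 9) = 1076. (By conjugating Young diagrams, this also counts partitions of 24 into at most 9 parts.)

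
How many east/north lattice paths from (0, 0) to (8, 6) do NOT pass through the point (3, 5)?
Number of paths = 2667

Total paths from (0, 0) to (8, 6): C(14, 8) = 3003. Paths through (3, 5): (paths (0, 0) → (3, 5)) × (paths (3, 5) → (8, 6)) = C(8, 3) · C(6, 5) = 56 · 6 = 336. Avoidance count = 3003 − 336 = 2667.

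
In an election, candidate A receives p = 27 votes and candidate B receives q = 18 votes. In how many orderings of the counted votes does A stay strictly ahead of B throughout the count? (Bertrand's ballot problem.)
Strict-lead orderings = 343176898988

Total orderings of the 45 votes with 27 for A: C(45, 27) = 1715884494940. By the Bertrand ballot formula (Cycle Lemma / reflection principle), the number of orderings in which A is strictly ahead of B throughout is (p − q)/(p + q) · C(p + q, p) = (27 − 18)/(27 + 18) · 1715884494940 = 343176898988.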